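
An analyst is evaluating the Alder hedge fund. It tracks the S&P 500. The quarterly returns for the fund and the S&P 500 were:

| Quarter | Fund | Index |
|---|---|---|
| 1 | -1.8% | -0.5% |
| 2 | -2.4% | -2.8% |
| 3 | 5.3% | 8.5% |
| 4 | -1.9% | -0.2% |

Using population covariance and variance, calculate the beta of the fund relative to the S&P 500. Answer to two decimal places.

r̄p = -0.2000%,  r̄m = 1.2500%
Cov = Σ(rp − r̄p)(rm − r̄m) / 4 = 13.5125
Var(rm) = Σ(rm − r̄m)² / 4 = 18.5325
β = Cov / Var = 13.5125 / 18.5325 = 0.7291

0.73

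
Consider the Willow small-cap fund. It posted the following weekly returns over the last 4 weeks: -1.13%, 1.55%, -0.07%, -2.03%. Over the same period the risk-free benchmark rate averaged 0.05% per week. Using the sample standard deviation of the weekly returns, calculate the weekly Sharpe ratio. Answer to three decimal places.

-0.306

Mean return r̄ = -1.680 / 4 = -0.4200%
Σ(r − r̄)² = (-1.13 − (-0.4200))² + (1.55 − (-0.4200))² + (-0.07 − (-0.4200))² + … = 7.0996
σ = √[7.0996 / 3] = 1.5384%
Sharpe = (r̄ − rf) / σ = (-0.4200 − 0.05) / 1.5384 = -0.4700 / 1.5384 = -0.3055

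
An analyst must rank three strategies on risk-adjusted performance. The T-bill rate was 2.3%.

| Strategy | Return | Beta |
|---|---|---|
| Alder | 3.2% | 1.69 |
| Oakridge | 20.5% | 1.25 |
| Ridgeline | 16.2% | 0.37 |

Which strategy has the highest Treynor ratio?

Alder: Treynor = (3.2% − 2.3%) / 1.69 = 0.533
Oakridge: Treynor = (20.5% − 2.3%) / 1.25 = 14.560
Ridgeline: Treynor = (16.2% − 2.3%) / 0.37 = 37.568
Highest: Ridgeline (37.568).

Ridgeline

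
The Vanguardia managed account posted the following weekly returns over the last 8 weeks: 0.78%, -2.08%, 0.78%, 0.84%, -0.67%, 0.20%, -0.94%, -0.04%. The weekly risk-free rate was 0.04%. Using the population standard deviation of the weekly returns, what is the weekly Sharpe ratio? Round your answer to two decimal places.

r̄ = (0.78 − 2.08 + 0.78 + 0.84 − 0.67 + 0.2 − 0.94 − 0.04) / 8 = -1.130 / 8 = -0.1413%
Population std dev = √[7.4633 / 8] = 0.9659%
Sharpe = (r̄ − rf) / σ = (-0.1413 − 0.04) / 0.9659 = -0.1813 / 0.9659 = -0.1877

-0.19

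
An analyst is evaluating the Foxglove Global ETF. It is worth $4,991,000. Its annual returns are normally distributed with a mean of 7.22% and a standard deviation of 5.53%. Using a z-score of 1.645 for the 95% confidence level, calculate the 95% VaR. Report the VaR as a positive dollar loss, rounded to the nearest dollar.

Return at the 95% tail: μ − z·σ = 7.22% − 1.645 × 5.53% = 7.22 − 9.09685 = -1.87685%
VaR = −(-1.87685%) × $4,991,000 = 1.87685% × $4,991,000 = $93,674

$93,674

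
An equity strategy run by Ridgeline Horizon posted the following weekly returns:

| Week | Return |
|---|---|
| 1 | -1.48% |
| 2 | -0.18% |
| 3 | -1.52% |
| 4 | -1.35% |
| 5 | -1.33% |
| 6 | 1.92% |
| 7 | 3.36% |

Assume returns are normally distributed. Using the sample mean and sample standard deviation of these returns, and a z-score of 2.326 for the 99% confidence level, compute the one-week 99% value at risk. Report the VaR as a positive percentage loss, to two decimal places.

4.64

r̄ = (-1.48 − 0.18 − 1.52 − 1.35 − 1.33 + 1.92 + 3.36) / 7 = -0.0829%
Sample σ = √[Σ(r − r̄)² / 6] = √[23.0525 / 6] = √3.8421 = 1.9601%
VaR = −(r̄ − z·σ) = −(-0.0829 − 2.326 × 1.9601) = −(-4.6421) = 4.6421%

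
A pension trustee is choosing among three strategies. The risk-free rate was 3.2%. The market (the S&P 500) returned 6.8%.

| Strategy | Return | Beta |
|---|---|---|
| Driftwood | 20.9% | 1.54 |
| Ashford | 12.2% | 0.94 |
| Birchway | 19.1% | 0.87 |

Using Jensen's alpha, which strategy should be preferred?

Birchway

Driftwood: α = 20.9% − [3.2% + 1.54 × (6.8% − 3.2%)] = 12.156
Ashford: α = 12.2% − [3.2% + 0.94 × (6.8% − 3.2%)] = 5.616
Birchway: α = 19.1% − [3.2% + 0.87 × (6.8% − 3.2%)] = 12.768
Highest: Birchway (12.768).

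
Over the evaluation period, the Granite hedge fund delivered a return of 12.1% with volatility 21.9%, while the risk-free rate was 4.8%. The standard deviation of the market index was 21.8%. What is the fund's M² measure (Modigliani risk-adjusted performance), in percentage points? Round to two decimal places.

12.07

Sharpe = (Rp − Rf) / σp = (12.1% − 4.8%) / 21.9% = 0.3333
M² = Rf + Sharpe × σm = 4.8% + 0.3333 × 21.8% = 12.0659%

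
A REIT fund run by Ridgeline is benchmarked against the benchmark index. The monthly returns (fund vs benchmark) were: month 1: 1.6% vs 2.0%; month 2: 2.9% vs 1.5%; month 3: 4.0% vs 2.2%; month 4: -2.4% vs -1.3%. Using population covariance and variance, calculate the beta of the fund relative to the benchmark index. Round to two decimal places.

1.61

r̄p = 1.5250%,  r̄m = 1.1000%
Cov = Σ(rp − r̄p)(rm − r̄m) / 4 = 3.1900
Var(rm) = Σ(rm − r̄m)² / 4 = 1.9850
β = Cov / Var = 3.1900 / 1.9850 = 1.6071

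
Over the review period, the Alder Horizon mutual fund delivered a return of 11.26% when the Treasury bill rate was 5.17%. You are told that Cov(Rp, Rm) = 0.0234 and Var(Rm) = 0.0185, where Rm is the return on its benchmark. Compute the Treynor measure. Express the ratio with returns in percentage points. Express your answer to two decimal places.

β = Cov / Var = 0.0234 / 0.0185 = 1.2649
Treynor = (Rp − Rf) / β = (11.26% − 5.17%) / 1.2649 = 6.09 / 1.2649 = 4.8146

4.81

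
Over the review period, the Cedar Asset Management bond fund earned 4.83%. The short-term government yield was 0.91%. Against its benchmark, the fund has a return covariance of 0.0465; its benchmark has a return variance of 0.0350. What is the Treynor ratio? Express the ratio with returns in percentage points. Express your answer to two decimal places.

2.95

β = Cov / Var = 0.0465 / 0.0350 = 1.3286
Treynor = (Rp − Rf) / β = (4.83% − 0.91%) / 1.3286 = 3.92 / 1.3286 = 2.9505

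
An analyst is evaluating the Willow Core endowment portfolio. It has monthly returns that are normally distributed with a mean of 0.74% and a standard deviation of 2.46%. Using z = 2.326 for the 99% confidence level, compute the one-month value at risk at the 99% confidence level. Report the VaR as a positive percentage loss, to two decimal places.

4.98

VaR (as % loss) = −(μ − z·σ) = −(0.74% − 2.326 × 2.46%) = −(-4.98196%) = 4.98196%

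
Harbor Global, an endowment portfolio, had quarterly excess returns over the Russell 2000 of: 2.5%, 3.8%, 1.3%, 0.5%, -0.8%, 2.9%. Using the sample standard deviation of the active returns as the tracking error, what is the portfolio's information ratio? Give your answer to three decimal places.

Mean return r̄ = 10.20 / 6 = 1.7000%
Σ(r − r̄)² = (2.5 − 1.7000)² + (3.8 − 1.7000)² + … = 14.3400
sample σ = √(14.3400 / 5) = √2.8680 = 1.6935%
IR = r̄ / tracking error = 1.7000 / 1.6935 = 1.0038

1.004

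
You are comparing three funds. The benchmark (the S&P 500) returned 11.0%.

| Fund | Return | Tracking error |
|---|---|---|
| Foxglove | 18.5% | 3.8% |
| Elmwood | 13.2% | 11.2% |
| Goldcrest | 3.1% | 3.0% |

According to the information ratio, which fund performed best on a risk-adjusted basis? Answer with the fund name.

Foxglove

Foxglove: IR = (18.5% − 11.0%) / 3.8% = 1.974
Elmwood: IR = (13.2% − 11.0%) / 11.2% = 0.196
Goldcrest: IR = (3.1% − 11.0%) / 3.0% = -2.633
Highest: Foxglove (1.974).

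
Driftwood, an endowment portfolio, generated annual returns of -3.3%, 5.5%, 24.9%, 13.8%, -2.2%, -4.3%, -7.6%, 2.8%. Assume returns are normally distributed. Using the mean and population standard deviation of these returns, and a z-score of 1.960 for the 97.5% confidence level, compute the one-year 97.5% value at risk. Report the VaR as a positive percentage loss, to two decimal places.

r̄ = (-3.3 + 5.5 + 24.9 + 13.8 − 2.2 − 4.3 − 7.6 + 2.8) / 8 = 29.60 / 8 = 3.7000%
Σ(r − r̄)² = 831.0000; population σ = √(831.0000/8) = 10.1919%
VaR = −(r̄ − z·σ) = −(3.7000 − 1.960 × 10.1919) = −(-16.2761) = 16.2761%

16.28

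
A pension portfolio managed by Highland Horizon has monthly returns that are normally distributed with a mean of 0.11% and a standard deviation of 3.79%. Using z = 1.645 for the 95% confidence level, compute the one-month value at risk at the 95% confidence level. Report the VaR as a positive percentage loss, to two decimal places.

VaR (as % loss) = −(μ − z·σ) = −(0.11% − 1.645 × 3.79%) = −(-6.12455%) = 6.12455%

6.12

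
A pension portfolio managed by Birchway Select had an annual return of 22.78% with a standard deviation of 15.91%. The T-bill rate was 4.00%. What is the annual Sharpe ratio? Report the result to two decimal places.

1.18

Sharpe = (Rp − Rf) / σp = (22.78% − 4.00%) / 15.91% = 18.78% / 15.91% = 1.1804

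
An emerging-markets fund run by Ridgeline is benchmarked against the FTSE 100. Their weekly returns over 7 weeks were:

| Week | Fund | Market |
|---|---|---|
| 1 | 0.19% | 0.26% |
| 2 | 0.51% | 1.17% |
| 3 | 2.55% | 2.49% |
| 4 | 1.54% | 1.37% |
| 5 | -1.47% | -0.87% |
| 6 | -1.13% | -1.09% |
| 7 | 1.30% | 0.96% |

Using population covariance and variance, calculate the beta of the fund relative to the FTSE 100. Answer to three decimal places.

r̄p = 0.4986%,  r̄m = 0.6129%
Cov = Σ(rp − r̄p)(rm − r̄m) / 7 = 1.5322
Var(rm) = Σ(rm − r̄m)² / 7 = 1.3930
β = Cov / Var = 1.5322 / 1.3930 = 1.0999

1.100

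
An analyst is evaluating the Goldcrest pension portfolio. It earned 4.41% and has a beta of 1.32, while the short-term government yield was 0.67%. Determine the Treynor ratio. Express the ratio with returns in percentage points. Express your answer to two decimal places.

Treynor = (Rp − Rf) / β = (4.41% − 0.67%) / 1.32 = 3.74 / 1.32 = 2.8333

2.83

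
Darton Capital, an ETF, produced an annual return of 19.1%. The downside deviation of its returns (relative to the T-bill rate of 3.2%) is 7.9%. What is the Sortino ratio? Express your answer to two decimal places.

Sortino = (Rp − Rf) / σd = (19.1% − 3.2%) / 7.9% = 15.90% / 7.9% = 2.0127

2.01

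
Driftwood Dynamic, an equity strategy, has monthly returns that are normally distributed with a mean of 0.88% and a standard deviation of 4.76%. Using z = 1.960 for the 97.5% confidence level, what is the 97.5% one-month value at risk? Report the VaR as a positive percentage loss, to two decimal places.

8.45

VaR (as % loss) = −(μ − z·σ) = −(0.88% − 1.960 × 4.76%) = −(-8.4496%) = 8.4496%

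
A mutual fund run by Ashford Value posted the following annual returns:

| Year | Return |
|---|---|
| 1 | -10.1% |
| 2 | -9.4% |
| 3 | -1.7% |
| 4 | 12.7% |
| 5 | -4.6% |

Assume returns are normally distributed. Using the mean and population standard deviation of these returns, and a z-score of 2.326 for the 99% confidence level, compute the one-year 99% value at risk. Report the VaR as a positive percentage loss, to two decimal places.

Mean return r̄ = -13.10 / 5 = -2.6200%
Σ(r − r̄)² = (-10.1 − (-2.6200))² + (-9.4 − (-2.6200))² + (-1.7 − (-2.6200))² + … = 341.3880
population σ = √(341.3880 / 5) = √68.2776 = 8.2630%
VaR = −(r̄ − z·σ) = −(-2.6200 − 2.326 × 8.2630) = −(-21.8397) = 21.8397%

21.84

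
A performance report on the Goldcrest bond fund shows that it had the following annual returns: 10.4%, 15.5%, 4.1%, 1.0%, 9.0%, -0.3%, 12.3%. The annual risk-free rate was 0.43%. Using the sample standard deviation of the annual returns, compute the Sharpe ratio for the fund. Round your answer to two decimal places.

r̄ = (10.4 + 15.5 + 4.1 + 1 + 9 − 0.3 + 12.3) / 7 = 7.4286%
Σ(r − r̄)² = (10.4 − 7.4286)² + (15.5 − 7.4286)² + (4.1 − 7.4286)² + … = 212.3143
σ = √[212.3143 / 6] = 5.9486%
Sharpe = (r̄ − rf) / σ = (7.4286 − 0.43) / 5.9486 = 6.9986 / 5.9486 = 1.1765

1.18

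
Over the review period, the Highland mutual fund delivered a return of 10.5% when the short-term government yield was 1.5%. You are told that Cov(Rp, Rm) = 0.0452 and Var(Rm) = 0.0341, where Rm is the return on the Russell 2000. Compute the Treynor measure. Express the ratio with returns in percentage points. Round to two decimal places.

6.79

β = Cov / Var = 0.0452 / 0.0341 = 1.3255
Treynor = (Rp − Rf) / β = (10.5% − 1.5%) / 1.3255 = 9.00 / 1.3255 = 6.7899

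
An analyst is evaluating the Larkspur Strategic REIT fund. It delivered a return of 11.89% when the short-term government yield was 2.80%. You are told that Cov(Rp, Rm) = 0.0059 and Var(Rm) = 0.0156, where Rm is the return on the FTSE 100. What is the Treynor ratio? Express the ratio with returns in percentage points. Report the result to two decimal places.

β = Cov / Var = 0.0059 / 0.0156 = 0.3782
Treynor = (Rp − Rf) / β = (11.89% − 2.80%) / 0.3782 = 9.09 / 0.3782 = 24.0349

24.03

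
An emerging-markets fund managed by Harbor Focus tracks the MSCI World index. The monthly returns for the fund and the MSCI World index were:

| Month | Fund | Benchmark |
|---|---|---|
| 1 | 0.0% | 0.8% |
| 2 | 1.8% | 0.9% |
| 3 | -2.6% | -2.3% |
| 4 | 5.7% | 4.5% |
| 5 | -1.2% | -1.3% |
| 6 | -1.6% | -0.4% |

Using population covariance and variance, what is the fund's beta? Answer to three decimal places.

r̄p = 0.3500%,  r̄m = 0.3667%
Cov = Σ(rp − r̄p)(rm − r̄m) / 6 = 5.7800
Var(rm) = Σ(rm − r̄m)² / 6 = 4.6722
β = Cov / Var = 5.7800 / 4.6722 = 1.2371

1.237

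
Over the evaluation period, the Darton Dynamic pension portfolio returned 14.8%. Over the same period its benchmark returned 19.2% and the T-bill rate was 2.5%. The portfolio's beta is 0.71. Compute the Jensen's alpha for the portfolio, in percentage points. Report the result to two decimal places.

0.44

CAPM expected return = Rf + β(Rm − Rf) = 2.5% + 0.71 × (19.2% − 2.5%) = 2.5 + 0.71 × 16.70 = 14.3570%
Jensen's α = Rp − E[R] = 14.8% − 14.3570% = 0.4430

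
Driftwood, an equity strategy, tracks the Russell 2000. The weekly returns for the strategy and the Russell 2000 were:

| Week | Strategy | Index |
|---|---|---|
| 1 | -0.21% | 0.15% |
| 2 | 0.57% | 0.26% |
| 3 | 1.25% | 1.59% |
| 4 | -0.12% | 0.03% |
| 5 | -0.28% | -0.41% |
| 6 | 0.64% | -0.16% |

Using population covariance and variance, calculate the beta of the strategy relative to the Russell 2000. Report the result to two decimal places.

0.68

r̄p = 0.3083%,  r̄m = 0.2433%
Cov = Σ(rp − r̄p)(rm − r̄m) / 6 = 0.2771
Var(rm) = Σ(rm − r̄m)² / 6 = 0.4096
β = Cov / Var = 0.2771 / 0.4096 = 0.6765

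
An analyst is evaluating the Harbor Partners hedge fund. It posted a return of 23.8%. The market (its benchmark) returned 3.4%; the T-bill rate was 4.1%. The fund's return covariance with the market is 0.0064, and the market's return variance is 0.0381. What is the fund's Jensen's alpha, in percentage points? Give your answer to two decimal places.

19.82

β = Cov / Var = 0.0064 / 0.0381 = 0.1680
E[R] = Rf + β(Rm − Rf) = 4.1% + 0.1680 × (3.4% − 4.1%) = 3.9824%
α = Rp − E[R] = 23.8% − 3.9824% = 19.8176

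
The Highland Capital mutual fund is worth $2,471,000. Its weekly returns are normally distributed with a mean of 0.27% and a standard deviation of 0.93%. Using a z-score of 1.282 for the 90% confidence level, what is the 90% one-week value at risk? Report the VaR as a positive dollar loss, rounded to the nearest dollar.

Return at the 90% tail: μ − z·σ = 0.27% − 1.282 × 0.93% = 0.27 − 1.19226 = -0.92226%
VaR = −(-0.92226%) × $2,471,000 = 0.92226% × $2,471,000 = $22,789

$22,789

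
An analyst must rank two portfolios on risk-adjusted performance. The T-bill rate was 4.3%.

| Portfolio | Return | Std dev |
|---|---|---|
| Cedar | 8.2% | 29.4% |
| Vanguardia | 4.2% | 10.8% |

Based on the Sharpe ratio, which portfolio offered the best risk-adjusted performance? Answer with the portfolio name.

Cedar: Sharpe ratio = (8.2% − 4.3%) / 29.4% = 0.133
Vanguardia: Sharpe ratio = (4.2% − 4.3%) / 10.8% = -0.009
Highest: Cedar (0.133).

Cedar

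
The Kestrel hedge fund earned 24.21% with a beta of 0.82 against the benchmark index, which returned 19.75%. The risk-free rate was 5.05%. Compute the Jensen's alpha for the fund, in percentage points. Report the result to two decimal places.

CAPM expected return = Rf + β(Rm − Rf) = 5.05% + 0.82 × (19.75% − 5.05%) = 5.05 + 0.82 × 14.70 = 17.1040%
Jensen's α = Rp − E[R] = 24.21% − 17.1040% = 7.1060

7.11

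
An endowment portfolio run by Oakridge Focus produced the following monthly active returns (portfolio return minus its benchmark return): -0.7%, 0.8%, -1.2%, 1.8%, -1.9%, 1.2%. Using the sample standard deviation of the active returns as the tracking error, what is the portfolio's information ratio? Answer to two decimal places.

μ = (-0.7 + 0.8 − 1.2 + 1.8 − 1.9 + 1.2) / 6 = 0.00 / 6 = 0.0000%
Σ(r − μ)² = (-0.7 − 0.0000)² + (0.8 − 0.0000)² + (-1.2 − 0.0000)² + … = 10.8600
σ = √[10.8600 / 5] = 1.4738%
IR = μ / tracking error = 0.0000 / 1.4738 = 0.0000

0.00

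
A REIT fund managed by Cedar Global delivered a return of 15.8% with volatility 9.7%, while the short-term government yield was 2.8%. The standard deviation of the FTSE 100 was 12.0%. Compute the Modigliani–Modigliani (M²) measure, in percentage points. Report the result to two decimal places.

18.88

Sharpe = (Rp − Rf) / σp = (15.8% − 2.8%) / 9.7% = 1.3402
M² = Rf + Sharpe × σm = 2.8% + 1.3402 × 12.0% = 18.8824%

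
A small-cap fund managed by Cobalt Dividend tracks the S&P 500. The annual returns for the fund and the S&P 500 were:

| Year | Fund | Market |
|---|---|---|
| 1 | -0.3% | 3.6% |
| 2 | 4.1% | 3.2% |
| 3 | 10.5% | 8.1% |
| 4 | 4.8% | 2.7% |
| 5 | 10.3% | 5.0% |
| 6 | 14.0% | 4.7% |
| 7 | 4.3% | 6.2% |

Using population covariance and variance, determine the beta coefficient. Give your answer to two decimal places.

1.21

r̄p = 6.8143%,  r̄m = 4.7857%
Cov = Σ(rp − r̄p)(rm − r̄m) / 7 = 3.6759
Var(rm) = Σ(rm − r̄m)² / 7 = 3.0441
β = Cov / Var = 3.6759 / 3.0441 = 1.2075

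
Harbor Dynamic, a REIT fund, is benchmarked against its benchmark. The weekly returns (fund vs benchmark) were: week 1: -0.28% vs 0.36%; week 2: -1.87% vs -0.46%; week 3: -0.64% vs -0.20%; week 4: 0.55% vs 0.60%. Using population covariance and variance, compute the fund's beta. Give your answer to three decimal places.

r̄p = -0.5600%,  r̄m = 0.0750%
Cov = Σ(rp − r̄p)(rm − r̄m) / 4 = 0.3464
Var(rm) = Σ(rm − r̄m)² / 4 = 0.1797
β = Cov / Var = 0.3464 / 0.1797 = 1.9277

1.928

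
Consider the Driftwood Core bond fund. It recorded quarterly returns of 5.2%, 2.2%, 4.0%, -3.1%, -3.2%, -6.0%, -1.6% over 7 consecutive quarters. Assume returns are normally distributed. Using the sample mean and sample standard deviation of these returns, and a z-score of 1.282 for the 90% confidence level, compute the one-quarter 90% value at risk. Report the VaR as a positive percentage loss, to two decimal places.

r̄ = (5.2 + 2.2 + 4 − 3.1 − 3.2 − 6 − 1.6) / 7 = -2.50 / 7 = -0.3571%
Σ(r − r̄)² = (5.2 − (-0.3571))² + (2.2 − (-0.3571))² + … = 105.3971
sample σ = √(105.3971 / 6) = √17.5662 = 4.1912%
VaR = −(r̄ − z·σ) = −(-0.3571 − 1.282 × 4.1912) = −(-5.7302) = 5.7302%

5.73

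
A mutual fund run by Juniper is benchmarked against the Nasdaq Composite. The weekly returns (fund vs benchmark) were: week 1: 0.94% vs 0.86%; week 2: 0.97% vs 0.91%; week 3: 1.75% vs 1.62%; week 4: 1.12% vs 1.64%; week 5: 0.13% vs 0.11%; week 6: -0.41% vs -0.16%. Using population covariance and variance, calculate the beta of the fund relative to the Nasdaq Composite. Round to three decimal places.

r̄p = 0.7500%,  r̄m = 0.8300%
Cov = Σ(rp − r̄p)(rm − r̄m) / 6 = 0.4513
Var(rm) = Σ(rm − r̄m)² / 6 = 0.4643
β = Cov / Var = 0.4513 / 0.4643 = 0.9720

0.972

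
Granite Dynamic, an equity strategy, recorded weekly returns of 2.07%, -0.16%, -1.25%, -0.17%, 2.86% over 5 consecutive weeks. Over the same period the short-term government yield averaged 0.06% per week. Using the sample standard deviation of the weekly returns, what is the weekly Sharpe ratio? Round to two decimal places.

r̄ = (2.07 − 0.16 − 1.25 − 0.17 + 2.86) / 5 = 0.6700%
Σ(r − r̄)² = 11.8370; sample σ = √(11.8370/4) = 1.7202%
Sharpe = (r̄ − rf) / σ = (0.6700 − 0.06) / 1.7202 = 0.6100 / 1.7202 = 0.3546

0.35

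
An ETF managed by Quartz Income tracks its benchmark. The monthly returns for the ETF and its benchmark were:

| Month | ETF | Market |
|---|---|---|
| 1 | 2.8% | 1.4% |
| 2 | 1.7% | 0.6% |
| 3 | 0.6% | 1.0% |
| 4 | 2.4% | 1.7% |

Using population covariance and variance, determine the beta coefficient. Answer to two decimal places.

1.17

r̄p = 1.8750%,  r̄m = 1.1750%
Cov = Σ(rp − r̄p)(rm − r̄m) / 4 = 0.2019
Var(rm) = Σ(rm − r̄m)² / 4 = 0.1719
β = Cov / Var = 0.2019 / 0.1719 = 1.1745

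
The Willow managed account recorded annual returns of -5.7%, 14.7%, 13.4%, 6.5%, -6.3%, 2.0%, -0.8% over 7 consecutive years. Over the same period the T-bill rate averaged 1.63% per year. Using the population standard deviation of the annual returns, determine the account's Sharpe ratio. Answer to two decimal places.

0.22

r̄ = (-5.7 + 14.7 + 13.4 + 6.5 − 6.3 + 2 − 0.8) / 7 = 23.80 / 7 = 3.4000%
Σ(r − r̄)² = (-5.7 − 3.4000)² + (14.7 − 3.4000)² + (13.4 − 3.4000)² + … = 433.8000
σ = √[433.8000 / 7] = 7.8722%
Sharpe = (r̄ − rf) / σ = (3.4000 − 1.63) / 7.8722 = 1.7700 / 7.8722 = 0.2248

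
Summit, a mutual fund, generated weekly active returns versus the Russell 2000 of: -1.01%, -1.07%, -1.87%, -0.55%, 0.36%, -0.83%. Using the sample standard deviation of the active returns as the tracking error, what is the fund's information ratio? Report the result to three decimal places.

Mean return μ = -4.970 / 6 = -0.8283%
Sample σ = √[Σ(r − μ)² / 5] = √[2.6661 / 5] = √0.5332 = 0.7302%
IR = μ / tracking error = -0.8283 / 0.7302 = -1.1343

-1.134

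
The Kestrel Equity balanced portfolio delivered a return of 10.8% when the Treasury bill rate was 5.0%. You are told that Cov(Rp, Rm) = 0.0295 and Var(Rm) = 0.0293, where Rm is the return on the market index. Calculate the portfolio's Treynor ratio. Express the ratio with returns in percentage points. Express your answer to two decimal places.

5.76

β = Cov / Var = 0.0295 / 0.0293 = 1.0068
Treynor = (Rp − Rf) / β = (10.8% − 5.0%) / 1.0068 = 5.80 / 1.0068 = 5.7608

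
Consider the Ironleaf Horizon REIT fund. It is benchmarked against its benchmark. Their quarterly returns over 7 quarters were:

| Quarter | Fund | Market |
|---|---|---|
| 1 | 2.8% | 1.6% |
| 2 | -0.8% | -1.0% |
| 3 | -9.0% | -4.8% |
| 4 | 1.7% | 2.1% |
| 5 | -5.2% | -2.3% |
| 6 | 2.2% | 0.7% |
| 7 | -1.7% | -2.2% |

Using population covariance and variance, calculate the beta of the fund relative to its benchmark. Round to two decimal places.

r̄p = -1.4286%,  r̄m = -0.8429%
Cov = Σ(rp − r̄p)(rm − r̄m) / 7 = 8.6945
Var(rm) = Σ(rm − r̄m)² / 7 = 5.2367
β = Cov / Var = 8.6945 / 5.2367 = 1.6603

1.66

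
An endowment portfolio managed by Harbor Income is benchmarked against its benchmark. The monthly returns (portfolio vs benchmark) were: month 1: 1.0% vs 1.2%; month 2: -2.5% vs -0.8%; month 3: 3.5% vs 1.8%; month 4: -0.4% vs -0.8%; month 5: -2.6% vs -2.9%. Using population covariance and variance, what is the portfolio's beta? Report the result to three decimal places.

r̄p = -0.2000%,  r̄m = -0.3000%
Cov = Σ(rp − r̄p)(rm − r̄m) / 5 = 3.4120
Var(rm) = Σ(rm − r̄m)² / 5 = 2.7840
β = Cov / Var = 3.4120 / 2.7840 = 1.2256

1.226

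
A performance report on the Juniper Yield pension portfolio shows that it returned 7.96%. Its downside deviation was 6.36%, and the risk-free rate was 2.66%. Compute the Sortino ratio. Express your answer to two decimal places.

0.83

Sortino = (Rp − Rf) / σd = (7.96% − 2.66%) / 6.36% = 5.30% / 6.36% = 0.8333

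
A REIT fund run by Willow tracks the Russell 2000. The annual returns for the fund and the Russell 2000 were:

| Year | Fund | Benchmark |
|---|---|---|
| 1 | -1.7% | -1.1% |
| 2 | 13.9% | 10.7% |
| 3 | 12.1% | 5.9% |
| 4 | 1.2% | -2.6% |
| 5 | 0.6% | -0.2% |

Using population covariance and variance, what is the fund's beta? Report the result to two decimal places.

r̄p = 5.2200%,  r̄m = 2.5400%
Cov = Σ(rp − r̄p)(rm − r̄m) / 5 = 30.4912
Var(rm) = Σ(rm − r̄m)² / 5 = 25.0104
β = Cov / Var = 30.4912 / 25.0104 = 1.2191

1.22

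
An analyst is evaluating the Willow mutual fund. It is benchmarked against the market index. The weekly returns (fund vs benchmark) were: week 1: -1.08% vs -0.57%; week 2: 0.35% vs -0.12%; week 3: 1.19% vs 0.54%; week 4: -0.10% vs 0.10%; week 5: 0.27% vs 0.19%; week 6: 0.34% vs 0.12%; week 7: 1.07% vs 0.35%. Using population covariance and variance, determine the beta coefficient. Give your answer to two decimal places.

r̄p = 0.2914%,  r̄m = 0.0871%
Cov = Σ(rp − r̄p)(rm − r̄m) / 7 = 0.2136
Var(rm) = Σ(rm − r̄m)² / 7 = 0.1087
β = Cov / Var = 0.2136 / 0.1087 = 1.9650

1.97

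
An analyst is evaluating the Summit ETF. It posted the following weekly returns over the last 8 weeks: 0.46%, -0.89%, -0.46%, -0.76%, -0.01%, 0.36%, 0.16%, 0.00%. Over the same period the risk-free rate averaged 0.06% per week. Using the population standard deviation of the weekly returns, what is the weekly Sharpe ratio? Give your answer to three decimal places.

Mean return μ = -1.140 / 8 = -0.1425%
Σ(r − μ)² = (0.46 − (-0.1425))² + (-0.89 − (-0.1425))² + … = 1.7858
σ = √[1.7858 / 8] = 0.4725%
Sharpe = (μ − rf) / σ = (-0.1425 − 0.06) / 0.4725 = -0.2025 / 0.4725 = -0.4286

-0.429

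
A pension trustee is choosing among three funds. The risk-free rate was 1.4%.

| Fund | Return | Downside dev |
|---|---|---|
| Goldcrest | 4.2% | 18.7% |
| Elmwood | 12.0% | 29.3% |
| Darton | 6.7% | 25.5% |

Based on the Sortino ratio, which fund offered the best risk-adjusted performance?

Goldcrest: Sortino ratio = (4.2% − 1.4%) / 18.7% = 0.150
Elmwood: Sortino ratio = (12.0% − 1.4%) / 29.3% = 0.362
Darton: Sortino ratio = (6.7% − 1.4%) / 25.5% = 0.208
Highest: Elmwood (0.362).

Elmwood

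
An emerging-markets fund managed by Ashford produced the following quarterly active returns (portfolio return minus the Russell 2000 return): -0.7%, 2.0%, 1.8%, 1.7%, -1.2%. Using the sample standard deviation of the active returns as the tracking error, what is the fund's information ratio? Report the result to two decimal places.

r̄ = (-0.7 + 2 + 1.8 + 1.7 − 1.2) / 5 = 0.7200%
Sample σ = √[Σ(r − r̄)² / 4] = √[9.4680 / 4] = √2.3670 = 1.5385%
IR = r̄ / tracking error = 0.7200 / 1.5385 = 0.4680

0.47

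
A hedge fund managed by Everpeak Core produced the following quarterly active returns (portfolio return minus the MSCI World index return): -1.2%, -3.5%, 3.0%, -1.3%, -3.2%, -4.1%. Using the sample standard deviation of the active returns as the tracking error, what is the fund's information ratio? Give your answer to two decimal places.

-0.66

μ = (-1.2 − 3.5 + 3 − 1.3 − 3.2 − 4.1) / 6 = -10.30 / 6 = -1.7167%
Sample std dev = √[33.7483 / 5] = 2.5980%
IR = μ / tracking error = -1.7167 / 2.5980 = -0.6608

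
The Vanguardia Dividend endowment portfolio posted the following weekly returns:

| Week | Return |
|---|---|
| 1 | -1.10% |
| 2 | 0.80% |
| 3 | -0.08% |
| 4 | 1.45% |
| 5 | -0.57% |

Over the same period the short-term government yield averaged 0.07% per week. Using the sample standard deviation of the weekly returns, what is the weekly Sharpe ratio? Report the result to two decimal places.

0.03

r̄ = (-1.1 + 0.8 − 0.08 + 1.45 − 0.57) / 5 = 0.1000%
Σ(r − r̄)² = 4.2338; sample σ = √(4.2338/4) = 1.0288%
Sharpe = (r̄ − rf) / σ = (0.1000 − 0.07) / 1.0288 = 0.0300 / 1.0288 = 0.0292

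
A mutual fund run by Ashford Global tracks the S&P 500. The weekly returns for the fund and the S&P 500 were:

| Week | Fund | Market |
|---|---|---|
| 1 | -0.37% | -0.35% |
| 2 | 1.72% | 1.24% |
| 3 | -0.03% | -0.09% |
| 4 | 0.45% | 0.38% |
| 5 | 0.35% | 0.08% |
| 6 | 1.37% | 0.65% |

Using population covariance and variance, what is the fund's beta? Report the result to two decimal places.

1.37

r̄p = 0.5817%,  r̄m = 0.3183%
Cov = Σ(rp − r̄p)(rm − r̄m) / 6 = 0.3739
Var(rm) = Σ(rm − r̄m)² / 6 = 0.2722
β = Cov / Var = 0.3739 / 0.2722 = 1.3736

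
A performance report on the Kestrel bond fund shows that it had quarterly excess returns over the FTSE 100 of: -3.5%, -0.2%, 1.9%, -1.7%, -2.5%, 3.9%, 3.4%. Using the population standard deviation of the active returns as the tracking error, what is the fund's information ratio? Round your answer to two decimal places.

μ = (-3.5 − 0.2 + 1.9 − 1.7 − 2.5 + 3.9 + 3.4) / 7 = 1.30 / 7 = 0.1857%
Σ(r − μ)² = (-3.5 − 0.1857)² + (-0.2 − 0.1857)² + … = 51.5686
σ = √[51.5686 / 7] = 2.7142%
IR = μ / tracking error = 0.1857 / 2.7142 = 0.0684

0.07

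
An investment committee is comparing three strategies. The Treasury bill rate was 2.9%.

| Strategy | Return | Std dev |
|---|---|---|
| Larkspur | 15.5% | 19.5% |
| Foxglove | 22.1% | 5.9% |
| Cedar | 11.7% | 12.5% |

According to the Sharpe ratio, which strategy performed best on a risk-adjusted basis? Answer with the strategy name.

Larkspur: Sharpe ratio = (15.5% − 2.9%) / 19.5% = 0.646
Foxglove: Sharpe ratio = (22.1% − 2.9%) / 5.9% = 3.254
Cedar: Sharpe ratio = (11.7% − 2.9%) / 12.5% = 0.704
Highest: Foxglove (3.254).

Foxglove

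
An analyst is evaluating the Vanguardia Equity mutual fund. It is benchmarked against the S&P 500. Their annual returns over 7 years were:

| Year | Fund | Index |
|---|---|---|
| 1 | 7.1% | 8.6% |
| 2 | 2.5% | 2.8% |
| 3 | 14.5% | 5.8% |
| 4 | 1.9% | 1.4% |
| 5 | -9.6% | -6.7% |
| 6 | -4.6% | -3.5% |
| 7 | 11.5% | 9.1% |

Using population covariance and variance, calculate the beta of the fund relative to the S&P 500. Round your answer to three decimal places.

1.319

r̄p = 3.3286%,  r̄m = 2.5000%
Cov = Σ(rp − r̄p)(rm − r̄m) / 7 = 40.2343
Var(rm) = Σ(rm − r̄m)² / 7 = 30.5143
β = Cov / Var = 40.2343 / 30.5143 = 1.3185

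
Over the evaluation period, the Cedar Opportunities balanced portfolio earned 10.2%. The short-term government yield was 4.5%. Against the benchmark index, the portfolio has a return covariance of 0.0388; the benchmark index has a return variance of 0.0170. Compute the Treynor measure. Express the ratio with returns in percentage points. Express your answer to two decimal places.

2.50

β = Cov / Var = 0.0388 / 0.0170 = 2.2824
Treynor = (Rp − Rf) / β = (10.2% − 4.5%) / 2.2824 = 5.70 / 2.2824 = 2.4974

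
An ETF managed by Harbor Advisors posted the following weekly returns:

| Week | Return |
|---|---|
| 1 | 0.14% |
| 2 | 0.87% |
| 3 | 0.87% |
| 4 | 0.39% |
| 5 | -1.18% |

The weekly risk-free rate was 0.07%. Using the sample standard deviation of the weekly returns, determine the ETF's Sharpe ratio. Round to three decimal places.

0.176

r̄ = (0.14 + 0.87 + 0.87 + 0.39 − 1.18) / 5 = 1.090 / 5 = 0.2180%
Sample σ = √[Σ(r − r̄)² / 4] = √[2.8403 / 4] = √0.7101 = 0.8427%
Sharpe = (r̄ − rf) / σ = (0.2180 − 0.07) / 0.8427 = 0.1480 / 0.8427 = 0.1756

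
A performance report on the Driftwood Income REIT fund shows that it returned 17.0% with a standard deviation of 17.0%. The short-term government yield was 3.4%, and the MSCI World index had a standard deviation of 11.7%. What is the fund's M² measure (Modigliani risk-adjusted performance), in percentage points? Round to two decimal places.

Sharpe = (Rp − Rf) / σp = (17.0% − 3.4%) / 17.0% = 0.8000
M² = Rf + Sharpe × σm = 3.4% + 0.8000 × 11.7% = 12.7600%

12.76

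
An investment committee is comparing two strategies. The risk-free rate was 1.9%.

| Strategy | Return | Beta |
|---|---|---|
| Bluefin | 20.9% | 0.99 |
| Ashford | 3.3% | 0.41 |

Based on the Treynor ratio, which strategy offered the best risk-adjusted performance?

Bluefin: Treynor = (20.9% − 1.9%) / 0.99 = 19.192
Ashford: Treynor = (3.3% − 1.9%) / 0.41 = 3.415
Highest: Bluefin (19.192).

Bluefin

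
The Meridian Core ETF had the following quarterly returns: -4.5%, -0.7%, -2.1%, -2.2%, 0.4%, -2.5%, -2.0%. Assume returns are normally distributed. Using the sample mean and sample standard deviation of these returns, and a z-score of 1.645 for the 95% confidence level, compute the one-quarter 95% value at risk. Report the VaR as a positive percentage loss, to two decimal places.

4.45

r̄ = (-4.5 − 0.7 − 2.1 − 2.2 + 0.4 − 2.5 − 2) / 7 = -13.60 / 7 = -1.9429%
Σ(r − r̄)² = (-4.5 − (-1.9429))² + (-0.7 − (-1.9429))² + … = 13.9771
sample σ = √(13.9771 / 6) = √2.3295 = 1.5263%
VaR = −(r̄ − z·σ) = −(-1.9429 − 1.645 × 1.5263) = −(-4.4537) = 4.4537%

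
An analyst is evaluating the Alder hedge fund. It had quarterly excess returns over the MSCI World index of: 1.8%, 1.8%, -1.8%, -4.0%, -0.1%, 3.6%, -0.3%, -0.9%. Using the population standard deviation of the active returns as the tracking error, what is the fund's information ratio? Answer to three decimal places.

0.006

Mean return μ = 0.10 / 8 = 0.0125%
Population std dev = √[39.5888 / 8] = 2.2245%
IR = μ / tracking error = 0.0125 / 2.2245 = 0.0056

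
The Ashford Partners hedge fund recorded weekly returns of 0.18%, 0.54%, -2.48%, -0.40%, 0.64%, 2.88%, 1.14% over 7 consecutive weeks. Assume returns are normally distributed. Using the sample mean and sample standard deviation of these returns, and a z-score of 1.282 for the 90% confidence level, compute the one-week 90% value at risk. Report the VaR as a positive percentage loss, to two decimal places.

1.72

r̄ = (0.18 + 0.54 − 2.48 − 0.4 + 0.64 + 2.88 + 1.14) / 7 = 2.500 / 7 = 0.3571%
Σ(r − r̄)² = (0.18 − 0.3571)² + (0.54 − 0.3571)² + … = 15.7451
sample σ = √(15.7451 / 6) = √2.6242 = 1.6199%
VaR = −(r̄ − z·σ) = −(0.3571 − 1.282 × 1.6199) = −(-1.7196) = 1.7196%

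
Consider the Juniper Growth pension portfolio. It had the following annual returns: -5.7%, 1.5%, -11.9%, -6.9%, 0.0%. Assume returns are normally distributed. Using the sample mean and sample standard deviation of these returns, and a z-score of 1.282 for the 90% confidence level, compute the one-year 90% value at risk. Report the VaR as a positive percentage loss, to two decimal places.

11.57

r̄ = (-5.7 + 1.5 − 11.9 − 6.9 + 0) / 5 = -23.00 / 5 = -4.6000%
Σ(r − r̄)² = 118.1600; sample σ = √(118.1600/4) = 5.4351%
VaR = −(r̄ − z·σ) = −(-4.6000 − 1.282 × 5.4351) = −(-11.5678) = 11.5678%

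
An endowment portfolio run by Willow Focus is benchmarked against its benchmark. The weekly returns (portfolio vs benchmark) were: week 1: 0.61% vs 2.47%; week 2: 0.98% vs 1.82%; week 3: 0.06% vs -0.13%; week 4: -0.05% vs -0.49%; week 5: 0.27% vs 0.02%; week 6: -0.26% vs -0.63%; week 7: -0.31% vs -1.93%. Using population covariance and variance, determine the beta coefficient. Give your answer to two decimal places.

0.28

r̄p = 0.1857%,  r̄m = 0.1614%
Cov = Σ(rp − r̄p)(rm − r̄m) / 7 = 0.5521
Var(rm) = Σ(rm − r̄m)² / 7 = 1.9443
β = Cov / Var = 0.5521 / 1.9443 = 0.2840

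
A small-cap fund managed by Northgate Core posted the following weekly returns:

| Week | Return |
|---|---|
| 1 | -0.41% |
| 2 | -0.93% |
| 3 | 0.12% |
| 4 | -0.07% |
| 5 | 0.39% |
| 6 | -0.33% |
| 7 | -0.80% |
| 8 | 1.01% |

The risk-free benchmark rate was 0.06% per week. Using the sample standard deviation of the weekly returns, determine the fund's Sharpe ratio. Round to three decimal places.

r̄ = (-0.41 − 0.93 + 0.12 − 0.07 + 0.39 − 0.33 − 0.8 + 1.01) / 8 = -0.1275%
Sample std dev = √[2.8434 / 7] = 0.6373%
Sharpe = (r̄ − rf) / σ = (-0.1275 − 0.06) / 0.6373 = -0.1875 / 0.6373 = -0.2942

-0.294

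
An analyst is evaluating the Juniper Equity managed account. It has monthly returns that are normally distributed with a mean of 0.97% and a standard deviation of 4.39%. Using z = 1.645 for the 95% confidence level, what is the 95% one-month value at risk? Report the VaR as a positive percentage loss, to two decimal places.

6.25

VaR (as % loss) = −(μ − z·σ) = −(0.97% − 1.645 × 4.39%) = −(-6.25155%) = 6.25155%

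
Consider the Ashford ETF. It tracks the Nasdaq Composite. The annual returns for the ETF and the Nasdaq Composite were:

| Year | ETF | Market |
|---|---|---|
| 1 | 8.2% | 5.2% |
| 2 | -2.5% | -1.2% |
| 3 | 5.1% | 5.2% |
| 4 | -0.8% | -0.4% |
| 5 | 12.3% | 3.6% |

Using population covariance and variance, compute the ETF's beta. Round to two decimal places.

1.62

r̄p = 4.4600%,  r̄m = 2.4800%
Cov = Σ(rp − r̄p)(rm − r̄m) / 5 = 12.2912
Var(rm) = Σ(rm − r̄m)² / 5 = 7.5776
β = Cov / Var = 12.2912 / 7.5776 = 1.6220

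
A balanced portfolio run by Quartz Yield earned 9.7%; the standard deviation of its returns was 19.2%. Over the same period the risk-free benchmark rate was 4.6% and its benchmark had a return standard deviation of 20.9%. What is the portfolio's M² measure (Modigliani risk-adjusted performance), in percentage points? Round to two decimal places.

Sharpe = (Rp − Rf) / σp = (9.7% − 4.6%) / 19.2% = 0.2656
M² = Rf + Sharpe × σm = 4.6% + 0.2656 × 20.9% = 10.1510%

10.15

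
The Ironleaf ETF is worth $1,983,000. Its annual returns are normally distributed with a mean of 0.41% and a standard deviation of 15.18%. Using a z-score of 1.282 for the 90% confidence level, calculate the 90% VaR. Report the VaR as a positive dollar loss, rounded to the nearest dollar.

$377,777

Return at the 90% tail: μ − z·σ = 0.41% − 1.282 × 15.18% = 0.41 − 19.46076 = -19.05076%
VaR = −(-19.05076%) × $1,983,000 = 19.05076% × $1,983,000 = $377,777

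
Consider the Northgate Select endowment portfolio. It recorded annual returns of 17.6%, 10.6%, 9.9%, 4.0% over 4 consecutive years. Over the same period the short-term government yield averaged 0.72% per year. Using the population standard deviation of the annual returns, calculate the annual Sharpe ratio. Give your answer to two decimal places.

2.03

Mean return r̄ = 42.10 / 4 = 10.5250%
Σ(r − r̄)² = 93.0275; population σ = √(93.0275/4) = 4.8225%
Sharpe = (r̄ − rf) / σ = (10.5250 − 0.72) / 4.8225 = 9.8050 / 4.8225 = 2.0332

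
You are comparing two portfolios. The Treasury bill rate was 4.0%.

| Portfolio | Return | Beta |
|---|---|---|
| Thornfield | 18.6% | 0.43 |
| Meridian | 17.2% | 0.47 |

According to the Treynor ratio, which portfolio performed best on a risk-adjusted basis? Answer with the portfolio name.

Thornfield: Treynor = (18.6% − 4.0%) / 0.43 = 33.953
Meridian: Treynor = (17.2% − 4.0%) / 0.47 = 28.085
Highest: Thornfield (33.953).

Thornfield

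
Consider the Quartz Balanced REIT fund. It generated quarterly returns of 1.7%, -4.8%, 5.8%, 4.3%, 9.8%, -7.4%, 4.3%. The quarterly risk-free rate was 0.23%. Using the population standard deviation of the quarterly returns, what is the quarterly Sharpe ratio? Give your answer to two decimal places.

0.31

Mean return μ = 13.70 / 7 = 1.9571%
Population σ = √[Σ(r − μ)² / 7] = √[220.5371 / 7] = √31.5053 = 5.6130%
Sharpe = (μ − rf) / σ = (1.9571 − 0.23) / 5.6130 = 1.7271 / 5.6130 = 0.3077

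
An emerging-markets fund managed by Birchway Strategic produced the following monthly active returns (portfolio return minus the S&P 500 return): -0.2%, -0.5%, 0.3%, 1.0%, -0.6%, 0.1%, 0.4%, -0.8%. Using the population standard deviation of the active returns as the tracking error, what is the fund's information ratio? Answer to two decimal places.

r̄ = (-0.2 − 0.5 + 0.3 + 1 − 0.6 + 0.1 + 0.4 − 0.8) / 8 = -0.30 / 8 = -0.0375%
Population σ = √[Σ(r − r̄)² / 8] = √[2.5388 / 8] = √0.3174 = 0.5634%
IR = r̄ / tracking error = -0.0375 / 0.5634 = -0.0666

-0.07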